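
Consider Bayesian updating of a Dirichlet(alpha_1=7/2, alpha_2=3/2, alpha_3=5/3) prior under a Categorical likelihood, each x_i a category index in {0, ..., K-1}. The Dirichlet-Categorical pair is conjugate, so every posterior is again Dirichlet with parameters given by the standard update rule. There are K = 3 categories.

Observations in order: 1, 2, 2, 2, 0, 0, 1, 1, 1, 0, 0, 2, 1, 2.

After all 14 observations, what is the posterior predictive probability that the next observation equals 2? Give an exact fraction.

10/31

obs 1: x=1 → posterior Dirichlet(7/2, 5/2, 5/3)
obs 2: x=2 → posterior Dirichlet(7/2, 5/2, 8/3)
obs 3: x=2 → posterior Dirichlet(7/2, 5/2, 11/3)
obs 4: x=2 → posterior Dirichlet(7/2, 5/2, 14/3)
obs 5: x=0 → posterior Dirichlet(9/2, 5/2, 14/3)
obs 6: x=0 → posterior Dirichlet(11/2, 5/2, 14/3)
obs 7: x=1 → posterior Dirichlet(11/2, 7/2, 14/3)
obs 8: x=1 → posterior Dirichlet(11/2, 9/2, 14/3)
obs 9: x=1 → posterior Dirichlet(11/2, 11/2, 14/3)
obs 10: x=0 → posterior Dirichlet(13/2, 11/2, 14/3)
obs 11: x=0 → posterior Dirichlet(15/2, 11/2, 14/3)
obs 12: x=2 → posterior Dirichlet(15/2, 11/2, 17/3)
obs 13: x=1 → posterior Dirichlet(15/2, 13/2, 17/3)
obs 14: x=2 → posterior Dirichlet(15/2, 13/2, 20/3)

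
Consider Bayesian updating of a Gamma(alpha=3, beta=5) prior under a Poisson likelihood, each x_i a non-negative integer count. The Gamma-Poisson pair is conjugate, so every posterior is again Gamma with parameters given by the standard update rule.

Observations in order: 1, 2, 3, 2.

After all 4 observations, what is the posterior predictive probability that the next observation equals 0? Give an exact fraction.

obs 1: x=1 → posterior Gamma(4, 6)
obs 2: x=2 → posterior Gamma(6, 7)
obs 3: x=3 → posterior Gamma(9, 8)
obs 4: x=2 → posterior Gamma(11, 9)

31381059609/100000000000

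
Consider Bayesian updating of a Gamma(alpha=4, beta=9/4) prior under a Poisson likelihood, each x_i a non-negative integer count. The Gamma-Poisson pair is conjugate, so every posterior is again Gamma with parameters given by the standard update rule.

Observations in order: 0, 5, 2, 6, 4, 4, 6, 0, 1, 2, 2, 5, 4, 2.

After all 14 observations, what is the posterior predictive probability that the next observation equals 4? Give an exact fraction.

949427191017345960465587503885451386018135819070066504555143183097243309020996093750000000000/6043710146401986319915891877044606826390197700148761283170954839117294911774666199750639731069

obs 1: x=0 → posterior Gamma(4, 13/4)
obs 2: x=5 → posterior Gamma(9, 17/4)
obs 3: x=2 → posterior Gamma(11, 21/4)
obs 4: x=6 → posterior Gamma(17, 25/4)
obs 5: x=4 → posterior Gamma(21, 29/4)
obs 6: x=4 → posterior Gamma(25, 33/4)
obs 7: x=6 → posterior Gamma(31, 37/4)
obs 8: x=0 → posterior Gamma(31, 41/4)
obs 9: x=1 → posterior Gamma(32, 45/4)
obs 10: x=2 → posterior Gamma(34, 49/4)
obs 11: x=2 → posterior Gamma(36, 53/4)
obs 12: x=5 → posterior Gamma(41, 57/4)
obs 13: x=4 → posterior Gamma(45, 61/4)
obs 14: x=2 → posterior Gamma(47, 65/4)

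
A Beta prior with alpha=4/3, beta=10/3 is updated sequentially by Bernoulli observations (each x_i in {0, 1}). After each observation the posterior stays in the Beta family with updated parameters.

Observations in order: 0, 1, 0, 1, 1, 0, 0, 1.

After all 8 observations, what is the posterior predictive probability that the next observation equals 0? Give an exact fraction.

obs 1: x=0 → posterior Beta(4/3, 13/3)
obs 2: x=1 → posterior Beta(7/3, 13/3)
obs 3: x=0 → posterior Beta(7/3, 16/3)
obs 4: x=1 → posterior Beta(10/3, 16/3)
obs 5: x=1 → posterior Beta(13/3, 16/3)
obs 6: x=0 → posterior Beta(13/3, 19/3)
obs 7: x=0 → posterior Beta(13/3, 22/3)
obs 8: x=1 → posterior Beta(16/3, 22/3)

11/19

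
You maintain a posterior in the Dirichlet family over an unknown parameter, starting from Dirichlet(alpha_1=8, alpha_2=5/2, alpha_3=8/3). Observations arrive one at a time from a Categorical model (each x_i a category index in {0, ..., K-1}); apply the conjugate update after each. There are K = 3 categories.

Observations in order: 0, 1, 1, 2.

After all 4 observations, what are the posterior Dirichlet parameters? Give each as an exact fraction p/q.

obs 1: x=0 → posterior Dirichlet(9, 5/2, 8/3)
obs 2: x=1 → posterior Dirichlet(9, 7/2, 8/3)
obs 3: x=1 → posterior Dirichlet(9, 9/2, 8/3)
obs 4: x=2 → posterior Dirichlet(9, 9/2, 11/3)

alpha_1=9, alpha_2=9/2, alpha_3=11/3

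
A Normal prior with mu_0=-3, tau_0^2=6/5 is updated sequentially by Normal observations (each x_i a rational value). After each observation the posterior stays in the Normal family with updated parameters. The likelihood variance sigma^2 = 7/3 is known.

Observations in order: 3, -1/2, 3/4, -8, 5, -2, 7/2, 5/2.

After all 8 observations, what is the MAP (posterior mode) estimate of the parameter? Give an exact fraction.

-57/358

obs 1: x=3 → posterior Normal(-51/53, 42/53)
obs 2: x=-1/2 → posterior Normal(-60/71, 42/71)
obs 3: x=3/4 → posterior Normal(-93/178, 42/89)
obs 4: x=-8 → posterior Normal(-381/214, 42/107)
obs 5: x=5 → posterior Normal(-201/250, 42/125)
obs 6: x=-2 → posterior Normal(-21/22, 42/143)
obs 7: x=7/2 → posterior Normal(-21/46, 6/23)
obs 8: x=5/2 → posterior Normal(-57/358, 42/179)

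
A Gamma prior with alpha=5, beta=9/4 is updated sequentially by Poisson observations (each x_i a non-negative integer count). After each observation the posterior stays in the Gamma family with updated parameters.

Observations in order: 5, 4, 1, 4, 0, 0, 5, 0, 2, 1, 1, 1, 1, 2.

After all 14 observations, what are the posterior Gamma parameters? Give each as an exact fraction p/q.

alpha=32, beta=65/4

obs 1: x=5 → posterior Gamma(10, 13/4)
obs 2: x=4 → posterior Gamma(14, 17/4)
obs 3: x=1 → posterior Gamma(15, 21/4)
obs 4: x=4 → posterior Gamma(19, 25/4)
obs 5: x=0 → posterior Gamma(19, 29/4)
obs 6: x=0 → posterior Gamma(19, 33/4)
obs 7: x=5 → posterior Gamma(24, 37/4)
obs 8: x=0 → posterior Gamma(24, 41/4)
obs 9: x=2 → posterior Gamma(26, 45/4)
obs 10: x=1 → posterior Gamma(27, 49/4)
obs 11: x=1 → posterior Gamma(28, 53/4)
obs 12: x=1 → posterior Gamma(29, 57/4)
obs 13: x=1 → posterior Gamma(30, 61/4)
obs 14: x=2 → posterior Gamma(32, 65/4)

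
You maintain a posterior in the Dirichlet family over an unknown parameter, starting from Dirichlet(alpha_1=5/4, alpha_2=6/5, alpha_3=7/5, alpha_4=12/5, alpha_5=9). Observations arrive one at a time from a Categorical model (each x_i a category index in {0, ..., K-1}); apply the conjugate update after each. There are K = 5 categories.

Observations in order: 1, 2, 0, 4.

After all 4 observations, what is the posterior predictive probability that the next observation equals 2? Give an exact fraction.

48/385

obs 1: x=1 → posterior Dirichlet(5/4, 11/5, 7/5, 12/5, 9)
obs 2: x=2 → posterior Dirichlet(5/4, 11/5, 12/5, 12/5, 9)
obs 3: x=0 → posterior Dirichlet(9/4, 11/5, 12/5, 12/5, 9)
obs 4: x=4 → posterior Dirichlet(9/4, 11/5, 12/5, 12/5, 10)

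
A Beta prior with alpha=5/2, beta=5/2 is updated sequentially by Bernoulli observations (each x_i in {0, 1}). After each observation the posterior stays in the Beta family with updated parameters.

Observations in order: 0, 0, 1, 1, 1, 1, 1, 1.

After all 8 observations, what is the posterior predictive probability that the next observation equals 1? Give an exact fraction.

17/26

obs 1: x=0 → posterior Beta(5/2, 7/2)
obs 2: x=0 → posterior Beta(5/2, 9/2)
obs 3: x=1 → posterior Beta(7/2, 9/2)
obs 4: x=1 → posterior Beta(9/2, 9/2)
obs 5: x=1 → posterior Beta(11/2, 9/2)
obs 6: x=1 → posterior Beta(13/2, 9/2)
obs 7: x=1 → posterior Beta(15/2, 9/2)
obs 8: x=1 → posterior Beta(17/2, 9/2)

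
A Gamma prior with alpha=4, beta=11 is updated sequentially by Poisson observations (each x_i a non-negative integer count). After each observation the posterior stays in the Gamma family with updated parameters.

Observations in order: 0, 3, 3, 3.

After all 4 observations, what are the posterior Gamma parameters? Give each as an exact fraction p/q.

alpha=13, beta=15

obs 1: x=0 → posterior Gamma(4, 12)
obs 2: x=3 → posterior Gamma(7, 13)
obs 3: x=3 → posterior Gamma(10, 14)
obs 4: x=3 → posterior Gamma(13, 15)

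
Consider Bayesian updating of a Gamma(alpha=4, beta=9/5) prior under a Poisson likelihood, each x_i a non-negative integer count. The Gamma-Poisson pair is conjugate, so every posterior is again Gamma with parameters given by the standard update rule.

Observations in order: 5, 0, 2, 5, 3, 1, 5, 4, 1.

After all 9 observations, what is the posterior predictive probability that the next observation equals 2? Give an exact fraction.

obs 1: x=5 → posterior Gamma(9, 14/5)
obs 2: x=0 → posterior Gamma(9, 19/5)
obs 3: x=2 → posterior Gamma(11, 24/5)
obs 4: x=5 → posterior Gamma(16, 29/5)
obs 5: x=3 → posterior Gamma(19, 34/5)
obs 6: x=1 → posterior Gamma(20, 39/5)
obs 7: x=5 → posterior Gamma(25, 44/5)
obs 8: x=4 → posterior Gamma(29, 49/5)
obs 9: x=1 → posterior Gamma(30, 54/5)

108944611936322064186407592232947246438393744086532096000/464798130469793589516643498190087912509935907396786423681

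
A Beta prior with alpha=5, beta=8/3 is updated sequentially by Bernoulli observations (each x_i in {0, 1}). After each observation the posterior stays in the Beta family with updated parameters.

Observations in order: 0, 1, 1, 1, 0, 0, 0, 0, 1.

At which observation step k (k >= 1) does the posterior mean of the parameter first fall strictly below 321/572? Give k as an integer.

obs 1: x=0 → posterior Beta(5, 11/3)
obs 2: x=1 → posterior Beta(6, 11/3)
obs 3: x=1 → posterior Beta(7, 11/3)
obs 4: x=1 → posterior Beta(8, 11/3)
obs 5: x=0 → posterior Beta(8, 14/3)
obs 6: x=0 → posterior Beta(8, 17/3)
obs 7: x=0 → posterior Beta(8, 20/3)
obs 8: x=0 → posterior Beta(8, 23/3)
obs 9: x=1 → posterior Beta(9, 23/3)

k = 7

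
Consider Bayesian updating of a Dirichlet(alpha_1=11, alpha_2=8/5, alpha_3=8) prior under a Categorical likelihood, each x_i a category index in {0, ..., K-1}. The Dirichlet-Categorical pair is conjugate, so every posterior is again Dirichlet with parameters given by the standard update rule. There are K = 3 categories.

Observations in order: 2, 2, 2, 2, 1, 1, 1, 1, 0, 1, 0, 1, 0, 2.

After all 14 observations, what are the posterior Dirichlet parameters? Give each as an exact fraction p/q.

obs 1: x=2 → posterior Dirichlet(11, 8/5, 9)
obs 2: x=2 → posterior Dirichlet(11, 8/5, 10)
obs 3: x=2 → posterior Dirichlet(11, 8/5, 11)
obs 4: x=2 → posterior Dirichlet(11, 8/5, 12)
obs 5: x=1 → posterior Dirichlet(11, 13/5, 12)
obs 6: x=1 → posterior Dirichlet(11, 18/5, 12)
obs 7: x=1 → posterior Dirichlet(11, 23/5, 12)
obs 8: x=1 → posterior Dirichlet(11, 28/5, 12)
obs 9: x=0 → posterior Dirichlet(12, 28/5, 12)
obs 10: x=1 → posterior Dirichlet(12, 33/5, 12)
obs 11: x=0 → posterior Dirichlet(13, 33/5, 12)
obs 12: x=1 → posterior Dirichlet(13, 38/5, 12)
obs 13: x=0 → posterior Dirichlet(14, 38/5, 12)
obs 14: x=2 → posterior Dirichlet(14, 38/5, 13)

alpha_1=14, alpha_2=38/5, alpha_3=13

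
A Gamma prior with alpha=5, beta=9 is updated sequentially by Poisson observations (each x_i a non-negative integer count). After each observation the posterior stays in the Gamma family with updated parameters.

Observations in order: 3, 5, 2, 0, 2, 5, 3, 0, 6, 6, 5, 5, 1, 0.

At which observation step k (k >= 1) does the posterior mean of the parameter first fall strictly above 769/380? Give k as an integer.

k = 11

obs 1: x=3 → posterior Gamma(8, 10)
obs 2: x=5 → posterior Gamma(13, 11)
obs 3: x=2 → posterior Gamma(15, 12)
obs 4: x=0 → posterior Gamma(15, 13)
obs 5: x=2 → posterior Gamma(17, 14)
obs 6: x=5 → posterior Gamma(22, 15)
obs 7: x=3 → posterior Gamma(25, 16)
obs 8: x=0 → posterior Gamma(25, 17)
obs 9: x=6 → posterior Gamma(31, 18)
obs 10: x=6 → posterior Gamma(37, 19)
obs 11: x=5 → posterior Gamma(42, 20)
obs 12: x=5 → posterior Gamma(47, 21)
obs 13: x=1 → posterior Gamma(48, 22)
obs 14: x=0 → posterior Gamma(48, 23)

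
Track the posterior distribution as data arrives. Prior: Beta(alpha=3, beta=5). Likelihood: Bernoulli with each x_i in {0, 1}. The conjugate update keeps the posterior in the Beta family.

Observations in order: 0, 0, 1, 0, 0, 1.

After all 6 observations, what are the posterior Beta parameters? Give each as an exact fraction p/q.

alpha=5, beta=9

obs 1: x=0 → posterior Beta(3, 6)
obs 2: x=0 → posterior Beta(3, 7)
obs 3: x=1 → posterior Beta(4, 7)
obs 4: x=0 → posterior Beta(4, 8)
obs 5: x=0 → posterior Beta(4, 9)
obs 6: x=1 → posterior Beta(5, 9)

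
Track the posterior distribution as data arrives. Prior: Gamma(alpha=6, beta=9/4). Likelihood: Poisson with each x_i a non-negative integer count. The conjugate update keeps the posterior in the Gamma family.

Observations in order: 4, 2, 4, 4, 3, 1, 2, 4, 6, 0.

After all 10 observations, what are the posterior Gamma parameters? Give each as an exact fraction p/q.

obs 1: x=4 → posterior Gamma(10, 13/4)
obs 2: x=2 → posterior Gamma(12, 17/4)
obs 3: x=4 → posterior Gamma(16, 21/4)
obs 4: x=4 → posterior Gamma(20, 25/4)
obs 5: x=3 → posterior Gamma(23, 29/4)
obs 6: x=1 → posterior Gamma(24, 33/4)
obs 7: x=2 → posterior Gamma(26, 37/4)
obs 8: x=4 → posterior Gamma(30, 41/4)
obs 9: x=6 → posterior Gamma(36, 45/4)
obs 10: x=0 → posterior Gamma(36, 49/4)

alpha=36, beta=49/4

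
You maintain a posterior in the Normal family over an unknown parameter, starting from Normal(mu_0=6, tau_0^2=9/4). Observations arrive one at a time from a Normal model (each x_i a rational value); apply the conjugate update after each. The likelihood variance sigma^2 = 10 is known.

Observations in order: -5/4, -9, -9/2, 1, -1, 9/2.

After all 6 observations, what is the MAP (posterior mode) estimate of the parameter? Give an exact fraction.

591/376

obs 1: x=-5/4 → posterior Normal(915/196, 90/49)
obs 2: x=-9 → posterior Normal(591/232, 45/29)
obs 3: x=-9/2 → posterior Normal(429/268, 90/67)
obs 4: x=1 → posterior Normal(465/304, 45/38)
obs 5: x=-1 → posterior Normal(429/340, 18/17)
obs 6: x=9/2 → posterior Normal(591/376, 45/47)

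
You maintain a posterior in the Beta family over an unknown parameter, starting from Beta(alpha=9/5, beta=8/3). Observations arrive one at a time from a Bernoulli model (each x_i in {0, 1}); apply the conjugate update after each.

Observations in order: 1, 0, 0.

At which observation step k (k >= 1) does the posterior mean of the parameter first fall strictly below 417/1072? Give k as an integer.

obs 1: x=1 → posterior Beta(14/5, 8/3)
obs 2: x=0 → posterior Beta(14/5, 11/3)
obs 3: x=0 → posterior Beta(14/5, 14/3)

k = 3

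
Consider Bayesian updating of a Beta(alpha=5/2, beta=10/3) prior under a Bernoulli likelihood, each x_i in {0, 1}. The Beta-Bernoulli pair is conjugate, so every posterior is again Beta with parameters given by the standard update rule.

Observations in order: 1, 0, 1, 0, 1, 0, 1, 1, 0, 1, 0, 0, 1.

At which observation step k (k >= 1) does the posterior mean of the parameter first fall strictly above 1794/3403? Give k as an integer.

obs 1: x=1 → posterior Beta(7/2, 10/3)
obs 2: x=0 → posterior Beta(7/2, 13/3)
obs 3: x=1 → posterior Beta(9/2, 13/3)
obs 4: x=0 → posterior Beta(9/2, 16/3)
obs 5: x=1 → posterior Beta(11/2, 16/3)
obs 6: x=0 → posterior Beta(11/2, 19/3)
obs 7: x=1 → posterior Beta(13/2, 19/3)
obs 8: x=1 → posterior Beta(15/2, 19/3)
obs 9: x=0 → posterior Beta(15/2, 22/3)
obs 10: x=1 → posterior Beta(17/2, 22/3)
obs 11: x=0 → posterior Beta(17/2, 25/3)
obs 12: x=0 → posterior Beta(17/2, 28/3)
obs 13: x=1 → posterior Beta(19/2, 28/3)

k = 8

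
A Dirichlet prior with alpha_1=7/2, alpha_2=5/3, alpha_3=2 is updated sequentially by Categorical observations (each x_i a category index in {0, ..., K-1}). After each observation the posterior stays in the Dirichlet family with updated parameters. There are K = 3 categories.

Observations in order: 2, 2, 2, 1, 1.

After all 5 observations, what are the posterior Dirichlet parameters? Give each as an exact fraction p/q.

obs 1: x=2 → posterior Dirichlet(7/2, 5/3, 3)
obs 2: x=2 → posterior Dirichlet(7/2, 5/3, 4)
obs 3: x=2 → posterior Dirichlet(7/2, 5/3, 5)
obs 4: x=1 → posterior Dirichlet(7/2, 8/3, 5)
obs 5: x=1 → posterior Dirichlet(7/2, 11/3, 5)

alpha_1=7/2, alpha_2=11/3, alpha_3=5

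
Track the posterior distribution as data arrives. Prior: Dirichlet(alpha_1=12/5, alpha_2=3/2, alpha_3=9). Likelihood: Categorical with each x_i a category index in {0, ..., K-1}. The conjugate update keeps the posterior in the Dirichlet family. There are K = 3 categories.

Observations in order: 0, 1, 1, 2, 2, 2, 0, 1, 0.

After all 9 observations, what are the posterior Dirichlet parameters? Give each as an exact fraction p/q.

alpha_1=27/5, alpha_2=9/2, alpha_3=12

obs 1: x=0 → posterior Dirichlet(17/5, 3/2, 9)
obs 2: x=1 → posterior Dirichlet(17/5, 5/2, 9)
obs 3: x=1 → posterior Dirichlet(17/5, 7/2, 9)
obs 4: x=2 → posterior Dirichlet(17/5, 7/2, 10)
obs 5: x=2 → posterior Dirichlet(17/5, 7/2, 11)
obs 6: x=2 → posterior Dirichlet(17/5, 7/2, 12)
obs 7: x=0 → posterior Dirichlet(22/5, 7/2, 12)
obs 8: x=1 → posterior Dirichlet(22/5, 9/2, 12)
obs 9: x=0 → posterior Dirichlet(27/5, 9/2, 12)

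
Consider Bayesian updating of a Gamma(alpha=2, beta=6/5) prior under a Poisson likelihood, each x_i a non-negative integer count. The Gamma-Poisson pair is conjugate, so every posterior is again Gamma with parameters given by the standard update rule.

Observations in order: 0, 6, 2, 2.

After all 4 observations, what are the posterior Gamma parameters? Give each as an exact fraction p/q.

obs 1: x=0 → posterior Gamma(2, 11/5)
obs 2: x=6 → posterior Gamma(8, 16/5)
obs 3: x=2 → posterior Gamma(10, 21/5)
obs 4: x=2 → posterior Gamma(12, 26/5)

alpha=12, beta=26/5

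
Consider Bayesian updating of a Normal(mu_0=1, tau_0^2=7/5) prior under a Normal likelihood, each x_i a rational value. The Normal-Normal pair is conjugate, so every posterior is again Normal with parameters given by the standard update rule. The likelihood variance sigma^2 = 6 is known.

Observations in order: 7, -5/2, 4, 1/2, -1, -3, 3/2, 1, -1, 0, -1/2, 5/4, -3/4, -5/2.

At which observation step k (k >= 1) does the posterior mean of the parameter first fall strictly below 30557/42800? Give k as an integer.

k = 11

obs 1: x=7 → posterior Normal(79/37, 42/37)
obs 2: x=-5/2 → posterior Normal(123/88, 21/22)
obs 3: x=4 → posterior Normal(179/102, 14/17)
obs 4: x=1/2 → posterior Normal(93/58, 21/29)
obs 5: x=-1 → posterior Normal(86/65, 42/65)
obs 6: x=-3 → posterior Normal(65/72, 7/12)
obs 7: x=3/2 → posterior Normal(151/158, 42/79)
obs 8: x=1 → posterior Normal(165/172, 21/43)
obs 9: x=-1 → posterior Normal(151/186, 14/31)
obs 10: x=0 → posterior Normal(151/200, 21/50)
obs 11: x=-1/2 → posterior Normal(72/107, 42/107)
obs 12: x=5/4 → posterior Normal(17/24, 7/19)
obs 13: x=-3/4 → posterior Normal(151/242, 42/121)
obs 14: x=-5/2 → posterior Normal(29/64, 21/64)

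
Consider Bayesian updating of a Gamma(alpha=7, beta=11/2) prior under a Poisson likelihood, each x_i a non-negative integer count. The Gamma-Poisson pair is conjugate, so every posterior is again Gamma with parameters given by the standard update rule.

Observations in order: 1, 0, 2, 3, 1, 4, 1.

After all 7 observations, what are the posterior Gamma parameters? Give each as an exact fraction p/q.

alpha=19, beta=25/2

obs 1: x=1 → posterior Gamma(8, 13/2)
obs 2: x=0 → posterior Gamma(8, 15/2)
obs 3: x=2 → posterior Gamma(10, 17/2)
obs 4: x=3 → posterior Gamma(13, 19/2)
obs 5: x=1 → posterior Gamma(14, 21/2)
obs 6: x=4 → posterior Gamma(18, 23/2)
obs 7: x=1 → posterior Gamma(19, 25/2)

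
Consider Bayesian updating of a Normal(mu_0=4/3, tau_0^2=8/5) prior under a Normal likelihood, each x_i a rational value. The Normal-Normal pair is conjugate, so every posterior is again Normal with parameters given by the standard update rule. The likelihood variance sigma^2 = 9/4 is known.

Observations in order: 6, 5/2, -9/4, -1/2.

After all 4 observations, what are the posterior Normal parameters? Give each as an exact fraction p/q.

mu_0=244/173, tau_0^2=72/173

obs 1: x=6 → posterior Normal(36/11, 72/77)
obs 2: x=5/2 → posterior Normal(332/109, 72/109)
obs 3: x=-9/4 → posterior Normal(260/141, 24/47)
obs 4: x=-1/2 → posterior Normal(244/173, 72/173)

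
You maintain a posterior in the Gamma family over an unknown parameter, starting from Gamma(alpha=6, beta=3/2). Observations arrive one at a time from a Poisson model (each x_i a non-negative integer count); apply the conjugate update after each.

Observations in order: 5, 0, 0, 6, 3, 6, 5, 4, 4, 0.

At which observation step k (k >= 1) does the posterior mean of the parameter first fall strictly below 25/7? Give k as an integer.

obs 1: x=5 → posterior Gamma(11, 5/2)
obs 2: x=0 → posterior Gamma(11, 7/2)
obs 3: x=0 → posterior Gamma(11, 9/2)
obs 4: x=6 → posterior Gamma(17, 11/2)
obs 5: x=3 → posterior Gamma(20, 13/2)
obs 6: x=6 → posterior Gamma(26, 15/2)
obs 7: x=5 → posterior Gamma(31, 17/2)
obs 8: x=4 → posterior Gamma(35, 19/2)
obs 9: x=4 → posterior Gamma(39, 21/2)
obs 10: x=0 → posterior Gamma(39, 23/2)

k = 2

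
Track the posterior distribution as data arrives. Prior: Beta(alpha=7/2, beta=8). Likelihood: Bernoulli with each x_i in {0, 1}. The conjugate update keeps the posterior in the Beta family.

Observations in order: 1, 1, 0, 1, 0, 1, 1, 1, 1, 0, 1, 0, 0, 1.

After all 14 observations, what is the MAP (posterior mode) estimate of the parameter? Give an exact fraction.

23/47

obs 1: x=1 → posterior Beta(9/2, 8)
obs 2: x=1 → posterior Beta(11/2, 8)
obs 3: x=0 → posterior Beta(11/2, 9)
obs 4: x=1 → posterior Beta(13/2, 9)
obs 5: x=0 → posterior Beta(13/2, 10)
obs 6: x=1 → posterior Beta(15/2, 10)
obs 7: x=1 → posterior Beta(17/2, 10)
obs 8: x=1 → posterior Beta(19/2, 10)
obs 9: x=1 → posterior Beta(21/2, 10)
obs 10: x=0 → posterior Beta(21/2, 11)
obs 11: x=1 → posterior Beta(23/2, 11)
obs 12: x=0 → posterior Beta(23/2, 12)
obs 13: x=0 → posterior Beta(23/2, 13)
obs 14: x=1 → posterior Beta(25/2, 13)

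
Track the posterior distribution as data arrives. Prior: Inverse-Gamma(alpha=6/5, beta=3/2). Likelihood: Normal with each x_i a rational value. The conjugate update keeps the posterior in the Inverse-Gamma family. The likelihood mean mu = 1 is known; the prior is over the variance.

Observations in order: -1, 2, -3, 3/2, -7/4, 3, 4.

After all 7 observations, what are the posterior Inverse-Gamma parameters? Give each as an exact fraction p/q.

alpha=47/10, beta=717/32

obs 1: x=-1 → posterior Inverse-Gamma(17/10, 7/2)
obs 2: x=2 → posterior Inverse-Gamma(11/5, 4)
obs 3: x=-3 → posterior Inverse-Gamma(27/10, 12)
obs 4: x=3/2 → posterior Inverse-Gamma(16/5, 97/8)
obs 5: x=-7/4 → posterior Inverse-Gamma(37/10, 509/32)
obs 6: x=3 → posterior Inverse-Gamma(21/5, 573/32)
obs 7: x=4 → posterior Inverse-Gamma(47/10, 717/32)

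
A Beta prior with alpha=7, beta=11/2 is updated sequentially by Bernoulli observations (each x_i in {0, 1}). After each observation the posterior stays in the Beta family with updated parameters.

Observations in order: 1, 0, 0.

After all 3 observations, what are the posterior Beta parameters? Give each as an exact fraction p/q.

obs 1: x=1 → posterior Beta(8, 11/2)
obs 2: x=0 → posterior Beta(8, 13/2)
obs 3: x=0 → posterior Beta(8, 15/2)

alpha=8, beta=15/2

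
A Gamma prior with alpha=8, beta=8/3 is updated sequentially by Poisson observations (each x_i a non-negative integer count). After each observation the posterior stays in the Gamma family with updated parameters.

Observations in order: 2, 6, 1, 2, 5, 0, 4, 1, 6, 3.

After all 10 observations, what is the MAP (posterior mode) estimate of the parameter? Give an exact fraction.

obs 1: x=2 → posterior Gamma(10, 11/3)
obs 2: x=6 → posterior Gamma(16, 14/3)
obs 3: x=1 → posterior Gamma(17, 17/3)
obs 4: x=2 → posterior Gamma(19, 20/3)
obs 5: x=5 → posterior Gamma(24, 23/3)
obs 6: x=0 → posterior Gamma(24, 26/3)
obs 7: x=4 → posterior Gamma(28, 29/3)
obs 8: x=1 → posterior Gamma(29, 32/3)
obs 9: x=6 → posterior Gamma(35, 35/3)
obs 10: x=3 → posterior Gamma(38, 38/3)

111/38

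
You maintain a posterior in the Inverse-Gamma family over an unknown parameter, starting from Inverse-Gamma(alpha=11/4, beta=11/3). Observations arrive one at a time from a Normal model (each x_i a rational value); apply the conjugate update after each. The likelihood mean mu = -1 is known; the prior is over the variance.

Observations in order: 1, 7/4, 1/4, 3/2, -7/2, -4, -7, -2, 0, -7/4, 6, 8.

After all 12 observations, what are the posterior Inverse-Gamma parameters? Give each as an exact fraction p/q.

obs 1: x=1 → posterior Inverse-Gamma(13/4, 17/3)
obs 2: x=7/4 → posterior Inverse-Gamma(15/4, 907/96)
obs 3: x=1/4 → posterior Inverse-Gamma(17/4, 491/48)
obs 4: x=3/2 → posterior Inverse-Gamma(19/4, 641/48)
obs 5: x=-7/2 → posterior Inverse-Gamma(21/4, 791/48)
obs 6: x=-4 → posterior Inverse-Gamma(23/4, 1007/48)
obs 7: x=-7 → posterior Inverse-Gamma(25/4, 1871/48)
obs 8: x=-2 → posterior Inverse-Gamma(27/4, 1895/48)
obs 9: x=0 → posterior Inverse-Gamma(29/4, 1919/48)
obs 10: x=-7/4 → posterior Inverse-Gamma(31/4, 3865/96)
obs 11: x=6 → posterior Inverse-Gamma(33/4, 6217/96)
obs 12: x=8 → posterior Inverse-Gamma(35/4, 10105/96)

alpha=35/4, beta=10105/96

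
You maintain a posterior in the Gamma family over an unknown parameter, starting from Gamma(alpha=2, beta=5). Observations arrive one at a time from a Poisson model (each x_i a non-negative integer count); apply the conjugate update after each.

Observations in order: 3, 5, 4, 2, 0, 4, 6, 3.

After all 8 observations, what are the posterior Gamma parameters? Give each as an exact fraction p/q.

alpha=29, beta=13

obs 1: x=3 → posterior Gamma(5, 6)
obs 2: x=5 → posterior Gamma(10, 7)
obs 3: x=4 → posterior Gamma(14, 8)
obs 4: x=2 → posterior Gamma(16, 9)
obs 5: x=0 → posterior Gamma(16, 10)
obs 6: x=4 → posterior Gamma(20, 11)
obs 7: x=6 → posterior Gamma(26, 12)
obs 8: x=3 → posterior Gamma(29, 13)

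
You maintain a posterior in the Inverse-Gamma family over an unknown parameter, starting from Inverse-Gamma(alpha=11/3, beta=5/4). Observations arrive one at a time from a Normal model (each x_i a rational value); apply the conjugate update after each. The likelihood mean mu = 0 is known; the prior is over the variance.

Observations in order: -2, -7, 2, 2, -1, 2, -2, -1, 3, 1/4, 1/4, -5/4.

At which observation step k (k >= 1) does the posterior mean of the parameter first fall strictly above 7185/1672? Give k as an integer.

k = 2

obs 1: x=-2 → posterior Inverse-Gamma(25/6, 13/4)
obs 2: x=-7 → posterior Inverse-Gamma(14/3, 111/4)
obs 3: x=2 → posterior Inverse-Gamma(31/6, 119/4)
obs 4: x=2 → posterior Inverse-Gamma(17/3, 127/4)
obs 5: x=-1 → posterior Inverse-Gamma(37/6, 129/4)
obs 6: x=2 → posterior Inverse-Gamma(20/3, 137/4)
obs 7: x=-2 → posterior Inverse-Gamma(43/6, 145/4)
obs 8: x=-1 → posterior Inverse-Gamma(23/3, 147/4)
obs 9: x=3 → posterior Inverse-Gamma(49/6, 165/4)
obs 10: x=1/4 → posterior Inverse-Gamma(26/3, 1321/32)
obs 11: x=1/4 → posterior Inverse-Gamma(55/6, 661/16)
obs 12: x=-5/4 → posterior Inverse-Gamma(29/3, 1347/32)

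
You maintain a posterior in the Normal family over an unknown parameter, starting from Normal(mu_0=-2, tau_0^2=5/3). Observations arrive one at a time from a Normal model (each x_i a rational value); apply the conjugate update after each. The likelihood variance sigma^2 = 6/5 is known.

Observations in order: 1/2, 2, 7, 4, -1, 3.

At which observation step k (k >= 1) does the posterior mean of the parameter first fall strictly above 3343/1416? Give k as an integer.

k = 4

obs 1: x=1/2 → posterior Normal(-47/86, 30/43)
obs 2: x=2 → posterior Normal(53/136, 15/34)
obs 3: x=7 → posterior Normal(13/6, 10/31)
obs 4: x=4 → posterior Normal(603/236, 15/59)
obs 5: x=-1 → posterior Normal(553/286, 30/143)
obs 6: x=3 → posterior Normal(703/336, 5/28)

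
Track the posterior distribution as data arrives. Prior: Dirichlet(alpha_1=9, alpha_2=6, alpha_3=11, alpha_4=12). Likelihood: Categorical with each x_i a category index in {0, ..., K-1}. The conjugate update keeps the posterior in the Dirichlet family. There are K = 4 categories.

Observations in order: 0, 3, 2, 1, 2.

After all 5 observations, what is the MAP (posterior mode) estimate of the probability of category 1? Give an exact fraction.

2/13

obs 1: x=0 → posterior Dirichlet(10, 6, 11, 12)
obs 2: x=3 → posterior Dirichlet(10, 6, 11, 13)
obs 3: x=2 → posterior Dirichlet(10, 6, 12, 13)
obs 4: x=1 → posterior Dirichlet(10, 7, 12, 13)
obs 5: x=2 → posterior Dirichlet(10, 7, 13, 13)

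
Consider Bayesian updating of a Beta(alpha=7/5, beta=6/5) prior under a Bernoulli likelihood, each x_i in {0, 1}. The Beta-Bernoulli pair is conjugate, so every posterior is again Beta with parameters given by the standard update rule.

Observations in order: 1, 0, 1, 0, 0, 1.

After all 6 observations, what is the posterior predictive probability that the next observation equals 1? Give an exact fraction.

22/43

obs 1: x=1 → posterior Beta(12/5, 6/5)
obs 2: x=0 → posterior Beta(12/5, 11/5)
obs 3: x=1 → posterior Beta(17/5, 11/5)
obs 4: x=0 → posterior Beta(17/5, 16/5)
obs 5: x=0 → posterior Beta(17/5, 21/5)
obs 6: x=1 → posterior Beta(22/5, 21/5)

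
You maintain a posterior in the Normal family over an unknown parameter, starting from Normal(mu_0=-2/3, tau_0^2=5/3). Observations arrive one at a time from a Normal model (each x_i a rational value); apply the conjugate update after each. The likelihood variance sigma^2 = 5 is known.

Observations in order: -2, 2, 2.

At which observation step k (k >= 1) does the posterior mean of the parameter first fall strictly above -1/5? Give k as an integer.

obs 1: x=-2 → posterior Normal(-1, 5/4)
obs 2: x=2 → posterior Normal(-2/5, 1)
obs 3: x=2 → posterior Normal(0, 5/6)

k = 3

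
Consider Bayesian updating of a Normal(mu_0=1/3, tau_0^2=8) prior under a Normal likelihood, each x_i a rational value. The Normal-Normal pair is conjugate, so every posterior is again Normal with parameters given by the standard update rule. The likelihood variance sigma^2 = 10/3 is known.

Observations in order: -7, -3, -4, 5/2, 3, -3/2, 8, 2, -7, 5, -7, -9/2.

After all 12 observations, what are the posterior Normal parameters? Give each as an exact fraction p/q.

obs 1: x=-7 → posterior Normal(-247/51, 40/17)
obs 2: x=-3 → posterior Normal(-355/87, 40/29)
obs 3: x=-4 → posterior Normal(-499/123, 40/41)
obs 4: x=5/2 → posterior Normal(-409/159, 40/53)
obs 5: x=3 → posterior Normal(-301/195, 8/13)
obs 6: x=-3/2 → posterior Normal(-355/231, 40/77)
obs 7: x=8 → posterior Normal(-67/267, 40/89)
obs 8: x=2 → posterior Normal(5/303, 40/101)
obs 9: x=-7 → posterior Normal(-247/339, 40/113)
obs 10: x=5 → posterior Normal(-67/375, 8/25)
obs 11: x=-7 → posterior Normal(-319/411, 40/137)
obs 12: x=-9/2 → posterior Normal(-481/447, 40/149)

mu_0=-481/447, tau_0^2=40/149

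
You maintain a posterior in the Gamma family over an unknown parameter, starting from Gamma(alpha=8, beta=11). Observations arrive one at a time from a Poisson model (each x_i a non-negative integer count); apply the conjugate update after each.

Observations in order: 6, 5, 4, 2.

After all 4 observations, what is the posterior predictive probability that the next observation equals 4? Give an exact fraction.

obs 1: x=6 → posterior Gamma(14, 12)
obs 2: x=5 → posterior Gamma(19, 13)
obs 3: x=4 → posterior Gamma(23, 14)
obs 4: x=2 → posterior Gamma(25, 15)

5170176708205170929431915283203125/83076749736557242056487941267521536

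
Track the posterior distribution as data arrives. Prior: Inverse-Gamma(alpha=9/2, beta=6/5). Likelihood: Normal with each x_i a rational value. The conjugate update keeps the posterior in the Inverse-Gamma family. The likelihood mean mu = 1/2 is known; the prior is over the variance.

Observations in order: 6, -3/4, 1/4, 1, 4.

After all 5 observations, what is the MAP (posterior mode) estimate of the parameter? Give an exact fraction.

obs 1: x=6 → posterior Inverse-Gamma(5, 653/40)
obs 2: x=-3/4 → posterior Inverse-Gamma(11/2, 2737/160)
obs 3: x=1/4 → posterior Inverse-Gamma(6, 1371/80)
obs 4: x=1 → posterior Inverse-Gamma(13/2, 1381/80)
obs 5: x=4 → posterior Inverse-Gamma(7, 1871/80)

1871/640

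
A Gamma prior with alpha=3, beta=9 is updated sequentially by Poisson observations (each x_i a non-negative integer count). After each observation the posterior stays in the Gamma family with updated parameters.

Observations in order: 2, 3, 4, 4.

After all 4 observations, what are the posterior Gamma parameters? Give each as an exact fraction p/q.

alpha=16, beta=13

obs 1: x=2 → posterior Gamma(5, 10)
obs 2: x=3 → posterior Gamma(8, 11)
obs 3: x=4 → posterior Gamma(12, 12)
obs 4: x=4 → posterior Gamma(16, 13)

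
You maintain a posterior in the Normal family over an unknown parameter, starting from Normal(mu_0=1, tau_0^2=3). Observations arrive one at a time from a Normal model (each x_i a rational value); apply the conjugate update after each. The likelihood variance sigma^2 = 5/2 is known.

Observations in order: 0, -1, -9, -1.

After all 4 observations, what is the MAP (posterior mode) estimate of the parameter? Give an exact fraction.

obs 1: x=0 → posterior Normal(5/11, 15/11)
obs 2: x=-1 → posterior Normal(-1/17, 15/17)
obs 3: x=-9 → posterior Normal(-55/23, 15/23)
obs 4: x=-1 → posterior Normal(-61/29, 15/29)

-61/29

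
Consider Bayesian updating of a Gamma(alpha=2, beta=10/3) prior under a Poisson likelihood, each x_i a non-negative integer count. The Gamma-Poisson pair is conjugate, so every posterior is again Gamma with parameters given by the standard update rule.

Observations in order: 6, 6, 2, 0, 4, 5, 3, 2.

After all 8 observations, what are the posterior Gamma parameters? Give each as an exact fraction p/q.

obs 1: x=6 → posterior Gamma(8, 13/3)
obs 2: x=6 → posterior Gamma(14, 16/3)
obs 3: x=2 → posterior Gamma(16, 19/3)
obs 4: x=0 → posterior Gamma(16, 22/3)
obs 5: x=4 → posterior Gamma(20, 25/3)
obs 6: x=5 → posterior Gamma(25, 28/3)
obs 7: x=3 → posterior Gamma(28, 31/3)
obs 8: x=2 → posterior Gamma(30, 34/3)

alpha=30, beta=34/3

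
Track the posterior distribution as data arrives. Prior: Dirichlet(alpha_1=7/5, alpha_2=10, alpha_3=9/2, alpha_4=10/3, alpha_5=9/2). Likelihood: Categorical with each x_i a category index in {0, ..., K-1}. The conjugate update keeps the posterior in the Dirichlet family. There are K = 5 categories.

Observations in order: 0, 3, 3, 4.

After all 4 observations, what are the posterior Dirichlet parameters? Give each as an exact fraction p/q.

alpha_1=12/5, alpha_2=10, alpha_3=9/2, alpha_4=16/3, alpha_5=11/2

obs 1: x=0 → posterior Dirichlet(12/5, 10, 9/2, 10/3, 9/2)
obs 2: x=3 → posterior Dirichlet(12/5, 10, 9/2, 13/3, 9/2)
obs 3: x=3 → posterior Dirichlet(12/5, 10, 9/2, 16/3, 9/2)
obs 4: x=4 → posterior Dirichlet(12/5, 10, 9/2, 16/3, 11/2)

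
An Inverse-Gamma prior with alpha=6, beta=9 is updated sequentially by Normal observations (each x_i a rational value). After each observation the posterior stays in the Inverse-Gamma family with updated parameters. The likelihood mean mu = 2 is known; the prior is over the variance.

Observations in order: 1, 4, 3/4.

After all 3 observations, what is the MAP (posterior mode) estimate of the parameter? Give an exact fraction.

obs 1: x=1 → posterior Inverse-Gamma(13/2, 19/2)
obs 2: x=4 → posterior Inverse-Gamma(7, 23/2)
obs 3: x=3/4 → posterior Inverse-Gamma(15/2, 393/32)

393/272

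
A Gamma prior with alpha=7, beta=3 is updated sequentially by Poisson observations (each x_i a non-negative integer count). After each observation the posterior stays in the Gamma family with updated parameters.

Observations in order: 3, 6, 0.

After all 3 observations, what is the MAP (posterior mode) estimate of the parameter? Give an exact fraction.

obs 1: x=3 → posterior Gamma(10, 4)
obs 2: x=6 → posterior Gamma(16, 5)
obs 3: x=0 → posterior Gamma(16, 6)

5/2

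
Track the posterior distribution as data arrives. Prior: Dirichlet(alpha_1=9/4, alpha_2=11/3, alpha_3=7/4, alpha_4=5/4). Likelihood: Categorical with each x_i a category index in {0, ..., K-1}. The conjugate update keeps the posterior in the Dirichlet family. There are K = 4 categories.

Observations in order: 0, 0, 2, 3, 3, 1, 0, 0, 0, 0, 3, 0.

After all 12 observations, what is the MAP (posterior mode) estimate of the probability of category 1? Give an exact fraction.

44/203

obs 1: x=0 → posterior Dirichlet(13/4, 11/3, 7/4, 5/4)
obs 2: x=0 → posterior Dirichlet(17/4, 11/3, 7/4, 5/4)
obs 3: x=2 → posterior Dirichlet(17/4, 11/3, 11/4, 5/4)
obs 4: x=3 → posterior Dirichlet(17/4, 11/3, 11/4, 9/4)
obs 5: x=3 → posterior Dirichlet(17/4, 11/3, 11/4, 13/4)
obs 6: x=1 → posterior Dirichlet(17/4, 14/3, 11/4, 13/4)
obs 7: x=0 → posterior Dirichlet(21/4, 14/3, 11/4, 13/4)
obs 8: x=0 → posterior Dirichlet(25/4, 14/3, 11/4, 13/4)
obs 9: x=0 → posterior Dirichlet(29/4, 14/3, 11/4, 13/4)
obs 10: x=0 → posterior Dirichlet(33/4, 14/3, 11/4, 13/4)
obs 11: x=3 → posterior Dirichlet(33/4, 14/3, 11/4, 17/4)
obs 12: x=0 → posterior Dirichlet(37/4, 14/3, 11/4, 17/4)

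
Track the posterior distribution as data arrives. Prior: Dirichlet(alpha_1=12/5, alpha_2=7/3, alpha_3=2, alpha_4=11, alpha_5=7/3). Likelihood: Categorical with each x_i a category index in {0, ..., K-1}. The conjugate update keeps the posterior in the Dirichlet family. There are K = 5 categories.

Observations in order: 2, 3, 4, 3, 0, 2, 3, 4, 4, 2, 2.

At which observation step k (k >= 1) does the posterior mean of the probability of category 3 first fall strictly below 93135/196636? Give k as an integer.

k = 10

obs 1: x=2 → posterior Dirichlet(12/5, 7/3, 3, 11, 7/3)
obs 2: x=3 → posterior Dirichlet(12/5, 7/3, 3, 12, 7/3)
obs 3: x=4 → posterior Dirichlet(12/5, 7/3, 3, 12, 10/3)
obs 4: x=3 → posterior Dirichlet(12/5, 7/3, 3, 13, 10/3)
obs 5: x=0 → posterior Dirichlet(17/5, 7/3, 3, 13, 10/3)
obs 6: x=2 → posterior Dirichlet(17/5, 7/3, 4, 13, 10/3)
obs 7: x=3 → posterior Dirichlet(17/5, 7/3, 4, 14, 10/3)
obs 8: x=4 → posterior Dirichlet(17/5, 7/3, 4, 14, 13/3)
obs 9: x=4 → posterior Dirichlet(17/5, 7/3, 4, 14, 16/3)
obs 10: x=2 → posterior Dirichlet(17/5, 7/3, 5, 14, 16/3)
obs 11: x=2 → posterior Dirichlet(17/5, 7/3, 6, 14, 16/3)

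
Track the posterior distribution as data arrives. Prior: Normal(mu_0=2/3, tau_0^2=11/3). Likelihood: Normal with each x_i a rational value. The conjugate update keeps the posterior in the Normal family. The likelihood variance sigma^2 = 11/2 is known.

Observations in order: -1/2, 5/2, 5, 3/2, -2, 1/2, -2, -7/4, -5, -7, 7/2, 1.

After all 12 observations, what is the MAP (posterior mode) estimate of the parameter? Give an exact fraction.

obs 1: x=-1/2 → posterior Normal(1/5, 11/5)
obs 2: x=5/2 → posterior Normal(6/7, 11/7)
obs 3: x=5 → posterior Normal(16/9, 11/9)
obs 4: x=3/2 → posterior Normal(19/11, 1)
obs 5: x=-2 → posterior Normal(15/13, 11/13)
obs 6: x=1/2 → posterior Normal(16/15, 11/15)
obs 7: x=-2 → posterior Normal(12/17, 11/17)
obs 8: x=-7/4 → posterior Normal(17/38, 11/19)
obs 9: x=-5 → posterior Normal(-1/14, 11/21)
obs 10: x=-7 → posterior Normal(-31/46, 11/23)
obs 11: x=7/2 → posterior Normal(-17/50, 11/25)
obs 12: x=1 → posterior Normal(-13/54, 11/27)

-13/54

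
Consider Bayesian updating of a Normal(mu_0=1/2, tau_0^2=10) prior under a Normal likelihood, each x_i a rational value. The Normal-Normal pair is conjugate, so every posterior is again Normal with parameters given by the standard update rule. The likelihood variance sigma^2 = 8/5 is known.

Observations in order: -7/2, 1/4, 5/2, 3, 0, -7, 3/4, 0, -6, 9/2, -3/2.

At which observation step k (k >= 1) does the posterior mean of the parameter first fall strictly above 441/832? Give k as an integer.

obs 1: x=-7/2 → posterior Normal(-171/58, 40/29)
obs 2: x=1/4 → posterior Normal(-317/216, 20/27)
obs 3: x=5/2 → posterior Normal(-67/316, 40/79)
obs 4: x=3 → posterior Normal(233/416, 5/13)
obs 5: x=0 → posterior Normal(233/516, 40/129)
obs 6: x=-7 → posterior Normal(-467/616, 20/77)
obs 7: x=3/4 → posterior Normal(-98/179, 40/179)
obs 8: x=0 → posterior Normal(-49/102, 10/51)
obs 9: x=-6 → posterior Normal(-248/229, 40/229)
obs 10: x=9/2 → posterior Normal(-271/508, 20/127)
obs 11: x=-3/2 → posterior Normal(-173/279, 40/279)

k = 4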